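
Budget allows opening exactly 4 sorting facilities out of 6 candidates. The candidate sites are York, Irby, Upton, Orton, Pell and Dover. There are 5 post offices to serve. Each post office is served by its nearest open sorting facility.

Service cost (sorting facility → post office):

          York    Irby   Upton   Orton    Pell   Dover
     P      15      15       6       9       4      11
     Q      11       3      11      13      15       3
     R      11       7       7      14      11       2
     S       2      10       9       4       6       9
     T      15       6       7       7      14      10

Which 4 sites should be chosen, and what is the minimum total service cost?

Choose York, Irby, Pell and Dover; total service cost 17.

With exactly 4 open, each post office uses its cheapest among the chosen.
{York, Irby, Pell, Dover}: P→Pell 4, Q→Irby 3, R→Dover 2, S→York 2, T→Irby 6. Service cost 17.
{York, Upton, Pell, Dover}: service cost 18
{York, Orton, Pell, Dover}: service cost 18
Among all 15 size-4 choices, {York, Irby, Pell, Dover} is lowest.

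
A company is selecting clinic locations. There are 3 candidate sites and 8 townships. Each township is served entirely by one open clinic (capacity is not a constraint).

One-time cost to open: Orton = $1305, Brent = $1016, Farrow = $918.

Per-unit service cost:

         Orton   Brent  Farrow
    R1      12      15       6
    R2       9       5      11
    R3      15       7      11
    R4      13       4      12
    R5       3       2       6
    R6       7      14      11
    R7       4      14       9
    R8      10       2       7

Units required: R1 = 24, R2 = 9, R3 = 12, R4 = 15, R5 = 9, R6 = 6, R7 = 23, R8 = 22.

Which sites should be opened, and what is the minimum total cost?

For any fixed open set, each township goes to its cheapest open site; total = fixed + service.
{Farrow}: R1→Farrow 6·24=144, R2→Farrow 11·9=99, R3→Farrow 11·12=132, R4→Farrow 12·15=180, R5→Farrow 6·9=54, R6→Farrow 11·6=66, R7→Farrow 9·23=207, R8→Farrow 7·22=154. Service 1036; fixed 918; total 1954.
{Brent}: R1→Brent 15·24=360, R2→Brent 5·9=45, R3→Brent 7·12=84, R4→Brent 4·15=60, R5→Brent 2·9=18, R6→Brent 14·6=84, R7→Brent 14·23=322, R8→Brent 2·22=44. Service 1017; fixed 1016; total 2033.
{Orton}: R1→Orton 12·24=288, R2→Orton 9·9=81, R3→Orton 15·12=180, R4→Orton 13·15=195, R5→Orton 3·9=27, R6→Orton 7·6=42, R7→Orton 4·23=92, R8→Orton 10·22=220. Service 1125; fixed 1305; total 2430.
{Orton, Brent, Farrow}: service 529 + fixed 3239 = 3768
(All 7 nonempty subsets were checked; Farrow only is lowest.)

Open Farrow only; minimum total cost 1954.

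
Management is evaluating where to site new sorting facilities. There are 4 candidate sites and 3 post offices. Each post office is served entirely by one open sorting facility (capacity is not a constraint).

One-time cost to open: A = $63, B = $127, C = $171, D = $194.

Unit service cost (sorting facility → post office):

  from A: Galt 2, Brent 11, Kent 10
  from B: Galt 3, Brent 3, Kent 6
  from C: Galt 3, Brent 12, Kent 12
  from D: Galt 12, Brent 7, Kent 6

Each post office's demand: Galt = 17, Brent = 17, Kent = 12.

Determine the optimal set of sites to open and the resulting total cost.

Open B only; minimum total cost 301.

For any fixed open set, each post office goes to its cheapest open site; total = fixed + service.
{B}: Galt→B 3·17=51, Brent→B 3·17=51, Kent→B 6·12=72. Service 174; fixed 127; total 301.
{A, B}: service 157 + fixed 190 = 347
{A}: Galt→A 2·17=34, Brent→A 11·17=187, Kent→A 10·12=120. Service 341; fixed 63; total 404.
{A, B, C, D}: service 157 + fixed 555 = 712
No other subset beats 301.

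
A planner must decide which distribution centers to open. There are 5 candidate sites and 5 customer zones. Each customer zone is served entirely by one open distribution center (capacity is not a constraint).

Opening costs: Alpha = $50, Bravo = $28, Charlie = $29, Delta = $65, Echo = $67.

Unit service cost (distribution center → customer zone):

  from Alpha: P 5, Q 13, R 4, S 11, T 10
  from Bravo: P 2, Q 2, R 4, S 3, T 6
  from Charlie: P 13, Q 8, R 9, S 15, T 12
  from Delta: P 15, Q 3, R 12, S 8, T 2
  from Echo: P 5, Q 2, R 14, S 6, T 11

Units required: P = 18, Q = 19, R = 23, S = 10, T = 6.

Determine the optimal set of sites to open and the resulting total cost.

For any fixed open set, each customer zone goes to its cheapest open site; total = fixed + service.
{Bravo}: P→Bravo 2·18=36, Q→Bravo 2·19=38, R→Bravo 4·23=92, S→Bravo 3·10=30, T→Bravo 6·6=36. Service 232; fixed 28; total 260.
{Bravo, Charlie}: P→Bravo 2·18=36, Q→Bravo 2·19=38, R→Bravo 4·23=92, S→Bravo 3·10=30, T→Bravo 6·6=36. Service 232; fixed 57; total 289.
{Bravo, Delta}: P→Bravo 2·18=36, Q→Bravo 2·19=38, R→Bravo 4·23=92, S→Bravo 3·10=30, T→Delta 2·6=12. Service 208; fixed 93; total 301.
{Alpha, Bravo, Charlie, Delta, Echo}: P→Bravo 2·18=36, Q→Bravo 2·19=38, R→Alpha 4·23=92, S→Bravo 3·10=30, T→Delta 2·6=12. Service 208; fixed 239; total 447.
No other subset beats 260.

Open Bravo only; minimum total cost 260.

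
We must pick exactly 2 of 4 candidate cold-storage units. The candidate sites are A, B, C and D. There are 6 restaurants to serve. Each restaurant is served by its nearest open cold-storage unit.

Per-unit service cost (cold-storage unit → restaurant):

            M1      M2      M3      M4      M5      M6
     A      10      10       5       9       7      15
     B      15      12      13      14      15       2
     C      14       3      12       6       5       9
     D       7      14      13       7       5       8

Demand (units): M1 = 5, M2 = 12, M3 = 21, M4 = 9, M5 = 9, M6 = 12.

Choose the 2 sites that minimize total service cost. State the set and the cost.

With exactly 2 open, each restaurant uses its cheapest among the chosen.
{A, C}: M1→A 10·5=50, M2→C 3·12=36, M3→A 5·21=105, M4→C 6·9=54, M5→C 5·9=45, M6→C 9·12=108. Service cost 398.
{A, B}: service cost 443
{A, D}: service cost 464
Among all 6 size-2 choices, {A, C} is lowest.

Choose A and C; total service cost 398.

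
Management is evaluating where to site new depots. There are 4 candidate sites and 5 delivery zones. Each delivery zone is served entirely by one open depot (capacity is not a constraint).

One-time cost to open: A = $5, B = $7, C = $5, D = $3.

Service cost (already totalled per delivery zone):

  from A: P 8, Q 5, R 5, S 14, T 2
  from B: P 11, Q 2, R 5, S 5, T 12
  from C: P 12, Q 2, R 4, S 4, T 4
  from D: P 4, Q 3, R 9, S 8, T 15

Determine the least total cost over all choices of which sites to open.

For any fixed open set, each delivery zone goes to its cheapest open site; total = fixed + service.
{C, D}: P→D 4, Q→C 2, R→C 4, S→C 4, T→C 4. Service 18; fixed 8; total 26.
{A, C, D}: service 16 + fixed 13 = 29
{A, C}: P→A 8, Q→C 2, R→C 4, S→C 4, T→A 2. Service 20; fixed 10; total 30.
{A, B, C, D}: service 16 + fixed 20 = 36
(All 15 nonempty subsets were checked; C and D is lowest.)

Minimum total cost: 26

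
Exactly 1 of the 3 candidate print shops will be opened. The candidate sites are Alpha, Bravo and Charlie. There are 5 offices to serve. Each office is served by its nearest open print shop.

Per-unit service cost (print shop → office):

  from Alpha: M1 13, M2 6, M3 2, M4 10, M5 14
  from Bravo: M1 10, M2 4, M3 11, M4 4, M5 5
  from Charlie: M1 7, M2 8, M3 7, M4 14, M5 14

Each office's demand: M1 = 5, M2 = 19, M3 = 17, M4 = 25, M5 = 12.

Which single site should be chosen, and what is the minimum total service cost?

With exactly 1 open, each office uses its cheapest among the chosen.
{Bravo}: M1→Bravo 10·5=50, M2→Bravo 4·19=76, M3→Bravo 11·17=187, M4→Bravo 4·25=100, M5→Bravo 5·12=60. Service cost 473.
{Alpha}: service cost 631
{Charlie}: service cost 824
Among all 3 size-1 choices, {Bravo} is lowest.

Choose Bravo only; total service cost 473.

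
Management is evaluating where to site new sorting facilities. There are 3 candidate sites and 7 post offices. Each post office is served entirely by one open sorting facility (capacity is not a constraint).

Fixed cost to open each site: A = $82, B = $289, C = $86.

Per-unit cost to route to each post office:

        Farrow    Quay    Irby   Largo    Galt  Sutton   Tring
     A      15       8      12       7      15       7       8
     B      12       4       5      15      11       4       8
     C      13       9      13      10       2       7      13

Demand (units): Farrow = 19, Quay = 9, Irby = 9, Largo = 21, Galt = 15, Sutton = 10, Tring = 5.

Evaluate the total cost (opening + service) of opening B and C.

Total cost: 1004

Each post office is assigned to its cheapest site among the open ones.
{B, C}: Farrow→B 12·19=228, Quay→B 4·9=36, Irby→B 5·9=45, Largo→C 10·21=210, Galt→C 2·15=30, Sutton→B 4·10=40, Tring→B 8·5=40. Service 629; fixed 375; total 1004.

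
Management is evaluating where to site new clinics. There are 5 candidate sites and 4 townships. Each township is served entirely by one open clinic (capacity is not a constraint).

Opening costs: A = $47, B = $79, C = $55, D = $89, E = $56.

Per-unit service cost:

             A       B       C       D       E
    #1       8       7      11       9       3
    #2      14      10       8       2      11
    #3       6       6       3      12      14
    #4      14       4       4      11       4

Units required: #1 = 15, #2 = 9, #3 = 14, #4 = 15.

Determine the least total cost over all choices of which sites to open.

For any fixed open set, each township goes to its cheapest open site; total = fixed + service.
{C, E}: #1→E 3·15=45, #2→C 8·9=72, #3→C 3·14=42, #4→C 4·15=60. Service 219; fixed 111; total 330.
{C, D, E}: #1→E 3·15=45, #2→D 2·9=18, #3→C 3·14=42, #4→C 4·15=60. Service 165; fixed 200; total 365.
{A, C, E}: service 219 + fixed 158 = 377
{A, B, C, D, E}: service 165 + fixed 326 = 491
No other subset beats 330.

Minimum total cost: 330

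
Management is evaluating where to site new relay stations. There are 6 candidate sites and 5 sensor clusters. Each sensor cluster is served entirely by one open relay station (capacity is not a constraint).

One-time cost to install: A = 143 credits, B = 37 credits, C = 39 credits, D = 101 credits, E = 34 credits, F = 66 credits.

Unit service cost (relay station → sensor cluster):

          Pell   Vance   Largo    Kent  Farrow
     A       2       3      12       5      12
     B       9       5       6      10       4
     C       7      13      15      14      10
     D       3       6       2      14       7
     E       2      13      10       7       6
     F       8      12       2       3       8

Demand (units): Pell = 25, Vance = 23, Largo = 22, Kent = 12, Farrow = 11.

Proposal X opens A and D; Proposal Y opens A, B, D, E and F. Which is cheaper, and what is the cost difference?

Proposal X: {A, D}: Pell→A 2·25=50, Vance→A 3·23=69, Largo→D 2·22=44, Kent→A 5·12=60, Farrow→D 7·11=77. Service 300; fixed 244; total 544.
Proposal Y: {A, B, D, E, F}: Pell→A 2·25=50, Vance→A 3·23=69, Largo→D 2·22=44, Kent→F 3·12=36, Farrow→B 4·11=44. Service 243; fixed 381; total 624.
Difference: |544 − 624| = 80.

Proposal X is cheaper by 80.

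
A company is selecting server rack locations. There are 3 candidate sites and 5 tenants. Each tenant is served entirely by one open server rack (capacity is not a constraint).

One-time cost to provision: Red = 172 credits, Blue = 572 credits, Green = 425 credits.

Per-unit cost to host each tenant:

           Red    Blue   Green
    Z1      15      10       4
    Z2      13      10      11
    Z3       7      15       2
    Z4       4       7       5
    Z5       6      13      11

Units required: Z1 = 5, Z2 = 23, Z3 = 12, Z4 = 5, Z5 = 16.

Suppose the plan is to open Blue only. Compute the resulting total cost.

Total cost: 1275

Each tenant is assigned to its cheapest site among the open ones.
{Blue}: Z1→Blue 10·5=50, Z2→Blue 10·23=230, Z3→Blue 15·12=180, Z4→Blue 7·5=35, Z5→Blue 13·16=208. Service 703; fixed 572; total 1275.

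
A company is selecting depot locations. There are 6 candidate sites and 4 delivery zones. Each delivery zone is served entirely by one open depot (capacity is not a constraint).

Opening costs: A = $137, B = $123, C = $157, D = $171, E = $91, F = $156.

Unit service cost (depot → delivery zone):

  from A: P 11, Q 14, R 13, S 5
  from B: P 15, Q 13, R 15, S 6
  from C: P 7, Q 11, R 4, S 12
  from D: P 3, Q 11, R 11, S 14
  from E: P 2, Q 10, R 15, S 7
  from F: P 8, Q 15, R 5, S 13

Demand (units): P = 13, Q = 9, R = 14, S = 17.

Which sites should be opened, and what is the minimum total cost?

Open E only; minimum total cost 536.

For any fixed open set, each delivery zone goes to its cheapest open site; total = fixed + service.
{E}: P→E 2·13=26, Q→E 10·9=90, R→E 15·14=210, S→E 7·17=119. Service 445; fixed 91; total 536.
{C, E}: P→E 2·13=26, Q→E 10·9=90, R→C 4·14=56, S→E 7·17=119. Service 291; fixed 248; total 539.
{E, F}: service 305 + fixed 247 = 552
{A, B, C, D, E, F}: P→E 2·13=26, Q→E 10·9=90, R→C 4·14=56, S→A 5·17=85. Service 257; fixed 835; total 1092.
No other subset beats 536.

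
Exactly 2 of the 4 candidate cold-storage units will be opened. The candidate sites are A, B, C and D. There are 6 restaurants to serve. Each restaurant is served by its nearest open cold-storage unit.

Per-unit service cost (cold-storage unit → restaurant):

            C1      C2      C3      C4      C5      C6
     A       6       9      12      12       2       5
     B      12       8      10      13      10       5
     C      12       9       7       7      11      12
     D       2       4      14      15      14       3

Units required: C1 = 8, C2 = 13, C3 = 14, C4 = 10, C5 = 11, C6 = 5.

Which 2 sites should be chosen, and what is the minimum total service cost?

Choose C and D; total service cost 372.

With exactly 2 open, each restaurant uses its cheapest among the chosen.
{C, D}: C1→D 2·8=16, C2→D 4·13=52, C3→C 7·14=98, C4→C 7·10=70, C5→C 11·11=121, C6→D 3·5=15. Service cost 372.
{A, C}: service cost 380
{A, D}: service cost 393
Among all 6 size-2 choices, {C, D} is lowest.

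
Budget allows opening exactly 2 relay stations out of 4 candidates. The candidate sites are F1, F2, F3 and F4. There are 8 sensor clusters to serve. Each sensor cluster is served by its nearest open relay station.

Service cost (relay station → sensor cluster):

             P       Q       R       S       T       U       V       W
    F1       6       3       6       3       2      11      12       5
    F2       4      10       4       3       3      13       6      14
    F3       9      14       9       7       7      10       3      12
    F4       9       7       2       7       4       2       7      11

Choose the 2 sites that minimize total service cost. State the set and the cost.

With exactly 2 open, each sensor cluster uses its cheapest among the chosen.
{F1, F4}: P→F1 6, Q→F1 3, R→F4 2, S→F1 3, T→F1 2, U→F4 2, V→F4 7, W→F1 5. Service cost 30.
{F1, F2}: service cost 38
{F1, F3}: service cost 38
Among all 6 size-2 choices, {F1, F4} is lowest.

Choose F1 and F4; total service cost 30.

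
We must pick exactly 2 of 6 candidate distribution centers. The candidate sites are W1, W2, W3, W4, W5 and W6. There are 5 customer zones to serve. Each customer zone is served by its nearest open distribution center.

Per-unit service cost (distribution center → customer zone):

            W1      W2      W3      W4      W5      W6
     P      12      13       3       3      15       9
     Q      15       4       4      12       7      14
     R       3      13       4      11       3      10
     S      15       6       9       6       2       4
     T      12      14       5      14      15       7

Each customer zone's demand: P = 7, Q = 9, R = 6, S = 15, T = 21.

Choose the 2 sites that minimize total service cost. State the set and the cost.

With exactly 2 open, each customer zone uses its cheapest among the chosen.
{W3, W5}: P→W3 3·7=21, Q→W3 4·9=36, R→W5 3·6=18, S→W5 2·15=30, T→W3 5·21=105. Service cost 210.
{W3, W6}: service cost 246
{W2, W3}: service cost 276
Among all 15 size-2 choices, {W3, W5} is lowest.

Choose W3 and W5; total service cost 210.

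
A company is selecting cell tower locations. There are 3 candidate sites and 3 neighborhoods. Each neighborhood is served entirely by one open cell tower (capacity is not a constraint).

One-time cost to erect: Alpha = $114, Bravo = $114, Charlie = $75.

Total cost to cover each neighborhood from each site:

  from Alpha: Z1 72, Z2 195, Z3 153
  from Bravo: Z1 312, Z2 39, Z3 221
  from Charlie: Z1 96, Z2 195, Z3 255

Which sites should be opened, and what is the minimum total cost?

For any fixed open set, each neighborhood goes to its cheapest open site; total = fixed + service.
{Alpha, Bravo}: Z1→Alpha 72, Z2→Bravo 39, Z3→Alpha 153. Service 264; fixed 228; total 492.
{Alpha}: service 420 + fixed 114 = 534
{Bravo, Charlie}: service 356 + fixed 189 = 545
{Alpha, Bravo, Charlie}: service 264 + fixed 303 = 567
(All 7 nonempty subsets were checked; Alpha and Bravo is lowest.)

Open Alpha and Bravo; minimum total cost 492.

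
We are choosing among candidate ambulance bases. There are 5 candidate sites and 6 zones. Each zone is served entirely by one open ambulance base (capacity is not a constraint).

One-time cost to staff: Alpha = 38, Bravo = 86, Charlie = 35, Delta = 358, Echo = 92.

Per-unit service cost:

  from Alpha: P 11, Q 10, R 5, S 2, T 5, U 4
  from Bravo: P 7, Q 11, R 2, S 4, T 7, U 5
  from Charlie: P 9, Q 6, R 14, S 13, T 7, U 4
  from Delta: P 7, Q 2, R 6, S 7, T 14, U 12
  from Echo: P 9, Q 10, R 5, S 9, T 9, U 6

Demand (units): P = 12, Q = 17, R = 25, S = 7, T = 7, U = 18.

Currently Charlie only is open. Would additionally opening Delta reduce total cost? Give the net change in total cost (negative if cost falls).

No — net change +24 (cost rises by 24).

Current service cost with {Charlie}: 772.
Adding Delta: each zone re-picks its cheapest; new service cost 438, saving 334.
Extra fixed cost: 358. Net change = 358 − 334 = 24.
(Totals: 807 → 831.)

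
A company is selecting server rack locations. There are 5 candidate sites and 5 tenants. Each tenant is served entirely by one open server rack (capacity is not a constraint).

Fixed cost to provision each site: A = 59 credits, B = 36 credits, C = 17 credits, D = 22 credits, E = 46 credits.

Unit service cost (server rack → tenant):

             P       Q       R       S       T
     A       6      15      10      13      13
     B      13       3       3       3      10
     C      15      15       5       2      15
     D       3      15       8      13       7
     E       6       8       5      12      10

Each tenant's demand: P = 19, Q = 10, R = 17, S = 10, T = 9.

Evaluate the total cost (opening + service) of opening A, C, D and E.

Total cost: 449

Each tenant is assigned to its cheapest site among the open ones.
{A, C, D, E}: P→D 3·19=57, Q→E 8·10=80, R→C 5·17=85, S→C 2·10=20, T→D 7·9=63. Service 305; fixed 144; total 449.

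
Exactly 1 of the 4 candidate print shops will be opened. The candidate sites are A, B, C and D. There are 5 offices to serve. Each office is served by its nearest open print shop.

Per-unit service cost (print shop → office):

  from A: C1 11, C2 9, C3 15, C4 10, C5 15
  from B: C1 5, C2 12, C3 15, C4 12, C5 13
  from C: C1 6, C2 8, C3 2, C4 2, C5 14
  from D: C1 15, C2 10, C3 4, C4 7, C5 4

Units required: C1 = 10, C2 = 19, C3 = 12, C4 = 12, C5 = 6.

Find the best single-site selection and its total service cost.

Choose C only; total service cost 344.

With exactly 1 open, each office uses its cheapest among the chosen.
{C}: C1→C 6·10=60, C2→C 8·19=152, C3→C 2·12=24, C4→C 2·12=24, C5→C 14·6=84. Service cost 344.
{D}: service cost 496
{A}: service cost 671
Among all 4 size-1 choices, {C} is lowest.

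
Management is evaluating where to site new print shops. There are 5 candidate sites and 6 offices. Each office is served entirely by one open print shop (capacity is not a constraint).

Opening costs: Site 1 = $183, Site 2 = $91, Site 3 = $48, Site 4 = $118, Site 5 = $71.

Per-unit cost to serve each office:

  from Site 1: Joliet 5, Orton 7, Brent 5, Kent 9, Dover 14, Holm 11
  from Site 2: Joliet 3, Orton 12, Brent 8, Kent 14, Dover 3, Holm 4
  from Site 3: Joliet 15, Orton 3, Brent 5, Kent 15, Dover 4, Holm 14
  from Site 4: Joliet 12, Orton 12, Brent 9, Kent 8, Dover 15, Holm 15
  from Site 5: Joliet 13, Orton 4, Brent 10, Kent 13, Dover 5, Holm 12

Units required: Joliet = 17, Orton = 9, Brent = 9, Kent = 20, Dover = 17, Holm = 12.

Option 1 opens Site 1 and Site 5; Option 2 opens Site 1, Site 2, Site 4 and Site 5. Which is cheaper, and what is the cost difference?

Option 1 is cheaper by 37.

Option 1: {Site 1, Site 5}: Joliet→Site 1 5·17=85, Orton→Site 5 4·9=36, Brent→Site 1 5·9=45, Kent→Site 1 9·20=180, Dover→Site 5 5·17=85, Holm→Site 1 11·12=132. Service 563; fixed 254; total 817.
Option 2: {Site 1, Site 2, Site 4, Site 5}: Joliet→Site 2 3·17=51, Orton→Site 5 4·9=36, Brent→Site 1 5·9=45, Kent→Site 4 8·20=160, Dover→Site 2 3·17=51, Holm→Site 2 4·12=48. Service 391; fixed 463; total 854.
Difference: |817 − 854| = 37.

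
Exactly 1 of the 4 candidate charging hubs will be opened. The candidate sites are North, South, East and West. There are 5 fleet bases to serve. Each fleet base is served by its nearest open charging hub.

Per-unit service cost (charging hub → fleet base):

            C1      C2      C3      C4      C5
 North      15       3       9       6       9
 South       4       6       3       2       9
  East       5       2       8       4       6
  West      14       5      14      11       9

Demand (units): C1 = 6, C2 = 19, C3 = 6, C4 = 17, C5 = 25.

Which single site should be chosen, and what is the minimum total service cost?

Choose East only; total service cost 334.

With exactly 1 open, each fleet base uses its cheapest among the chosen.
{East}: C1→East 5·6=30, C2→East 2·19=38, C3→East 8·6=48, C4→East 4·17=68, C5→East 6·25=150. Service cost 334.
{South}: service cost 415
{North}: service cost 528
Among all 4 size-1 choices, {East} is lowest.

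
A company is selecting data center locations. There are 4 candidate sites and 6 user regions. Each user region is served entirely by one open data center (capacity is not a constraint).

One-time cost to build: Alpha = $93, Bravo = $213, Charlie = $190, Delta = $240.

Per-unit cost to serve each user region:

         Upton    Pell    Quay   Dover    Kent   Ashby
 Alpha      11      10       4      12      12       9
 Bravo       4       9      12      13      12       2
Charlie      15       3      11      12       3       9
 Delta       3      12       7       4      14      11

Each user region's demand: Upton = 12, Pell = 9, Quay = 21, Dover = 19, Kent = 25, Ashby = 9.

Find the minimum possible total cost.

For any fixed open set, each user region goes to its cheapest open site; total = fixed + service.
{Charlie, Delta}: Upton→Delta 3·12=36, Pell→Charlie 3·9=27, Quay→Delta 7·21=147, Dover→Delta 4·19=76, Kent→Charlie 3·25=75, Ashby→Charlie 9·9=81. Service 442; fixed 430; total 872.
{Alpha, Charlie, Delta}: service 379 + fixed 523 = 902
{Alpha, Charlie}: Upton→Alpha 11·12=132, Pell→Charlie 3·9=27, Quay→Alpha 4·21=84, Dover→Alpha 12·19=228, Kent→Charlie 3·25=75, Ashby→Alpha 9·9=81. Service 627; fixed 283; total 910.
{Alpha, Bravo, Charlie, Delta}: Upton→Delta 3·12=36, Pell→Charlie 3·9=27, Quay→Alpha 4·21=84, Dover→Delta 4·19=76, Kent→Charlie 3·25=75, Ashby→Bravo 2·9=18. Service 316; fixed 736; total 1052.
No other subset beats 872.

Minimum total cost: 872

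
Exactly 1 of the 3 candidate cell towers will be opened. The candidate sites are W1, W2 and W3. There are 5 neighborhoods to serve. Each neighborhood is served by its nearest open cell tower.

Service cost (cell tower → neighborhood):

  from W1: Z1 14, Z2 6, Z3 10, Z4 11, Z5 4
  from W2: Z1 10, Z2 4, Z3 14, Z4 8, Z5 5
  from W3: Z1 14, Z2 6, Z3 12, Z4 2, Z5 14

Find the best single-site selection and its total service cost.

Choose W2 only; total service cost 41.

With exactly 1 open, each neighborhood uses its cheapest among the chosen.
{W2}: Z1→W2 10, Z2→W2 4, Z3→W2 14, Z4→W2 8, Z5→W2 5. Service cost 41.
{W1}: service cost 45
{W3}: service cost 48
Among all 3 size-1 choices, {W2} is lowest.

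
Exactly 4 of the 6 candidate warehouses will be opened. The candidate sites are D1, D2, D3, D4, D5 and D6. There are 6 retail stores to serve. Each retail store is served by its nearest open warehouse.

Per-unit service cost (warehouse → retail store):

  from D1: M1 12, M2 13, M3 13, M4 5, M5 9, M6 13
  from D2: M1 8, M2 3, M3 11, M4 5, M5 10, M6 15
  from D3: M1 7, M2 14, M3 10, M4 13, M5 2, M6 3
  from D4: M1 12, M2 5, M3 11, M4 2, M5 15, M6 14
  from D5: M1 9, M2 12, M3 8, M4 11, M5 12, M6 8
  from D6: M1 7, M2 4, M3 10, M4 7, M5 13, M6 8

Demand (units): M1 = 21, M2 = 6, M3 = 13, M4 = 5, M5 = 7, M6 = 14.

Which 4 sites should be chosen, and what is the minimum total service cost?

Choose D2, D3, D4 and D5; total service cost 335.

With exactly 4 open, each retail store uses its cheapest among the chosen.
{D2, D3, D4, D5}: M1→D3 7·21=147, M2→D2 3·6=18, M3→D5 8·13=104, M4→D4 2·5=10, M5→D3 2·7=14, M6→D3 3·14=42. Service cost 335.
{D3, D4, D5, D6}: service cost 341
{D1, D3, D4, D5}: service cost 347
Among all 15 size-4 choices, {D2, D3, D4, D5} is lowest.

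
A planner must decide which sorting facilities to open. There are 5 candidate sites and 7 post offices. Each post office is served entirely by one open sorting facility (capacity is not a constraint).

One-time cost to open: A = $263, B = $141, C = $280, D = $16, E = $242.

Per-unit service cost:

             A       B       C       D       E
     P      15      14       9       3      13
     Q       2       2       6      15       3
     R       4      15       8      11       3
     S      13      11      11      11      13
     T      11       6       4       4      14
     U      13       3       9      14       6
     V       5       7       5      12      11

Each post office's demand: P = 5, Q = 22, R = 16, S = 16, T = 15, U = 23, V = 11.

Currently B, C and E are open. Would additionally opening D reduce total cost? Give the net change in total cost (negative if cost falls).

Yes — net change −14 (cost falls by 14).

Current service cost with {B, C, E}: 497.
Adding D: each post office re-picks its cheapest; new service cost 467, saving 30.
Extra fixed cost: 16. Net change = 16 − 30 = -14.
(Totals: 1160 → 1146.)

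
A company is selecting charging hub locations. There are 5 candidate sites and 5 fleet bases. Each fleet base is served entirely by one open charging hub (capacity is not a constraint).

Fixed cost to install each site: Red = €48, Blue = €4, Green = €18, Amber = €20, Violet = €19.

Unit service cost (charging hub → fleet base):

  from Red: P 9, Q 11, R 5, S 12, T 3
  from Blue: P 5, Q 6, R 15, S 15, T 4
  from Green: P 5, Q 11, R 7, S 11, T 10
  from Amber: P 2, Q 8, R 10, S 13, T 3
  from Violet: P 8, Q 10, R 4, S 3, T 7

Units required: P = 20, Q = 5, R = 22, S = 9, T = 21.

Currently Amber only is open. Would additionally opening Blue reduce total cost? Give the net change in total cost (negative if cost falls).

Current service cost with {Amber}: 480.
Adding Blue: each fleet base re-picks its cheapest; new service cost 470, saving 10.
Extra fixed cost: 4. Net change = 4 − 10 = -6.
(Totals: 500 → 494.)

Yes — net change −6 (cost falls by 6).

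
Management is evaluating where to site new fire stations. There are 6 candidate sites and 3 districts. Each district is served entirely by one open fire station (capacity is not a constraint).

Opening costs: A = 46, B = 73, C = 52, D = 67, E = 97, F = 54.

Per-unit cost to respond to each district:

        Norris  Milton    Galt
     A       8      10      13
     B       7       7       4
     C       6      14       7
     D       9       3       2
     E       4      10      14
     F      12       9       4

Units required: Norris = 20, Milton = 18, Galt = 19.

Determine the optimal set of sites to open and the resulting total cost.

For any fixed open set, each district goes to its cheapest open site; total = fixed + service.
{C, D}: Norris→C 6·20=120, Milton→D 3·18=54, Galt→D 2·19=38. Service 212; fixed 119; total 331.
{D, E}: Norris→E 4·20=80, Milton→D 3·18=54, Galt→D 2·19=38. Service 172; fixed 164; total 336.
{D}: service 272 + fixed 67 = 339
{A, B, C, D, E, F}: Norris→E 4·20=80, Milton→D 3·18=54, Galt→D 2·19=38. Service 172; fixed 389; total 561.
No other subset beats 331.

Open C and D; minimum total cost 331.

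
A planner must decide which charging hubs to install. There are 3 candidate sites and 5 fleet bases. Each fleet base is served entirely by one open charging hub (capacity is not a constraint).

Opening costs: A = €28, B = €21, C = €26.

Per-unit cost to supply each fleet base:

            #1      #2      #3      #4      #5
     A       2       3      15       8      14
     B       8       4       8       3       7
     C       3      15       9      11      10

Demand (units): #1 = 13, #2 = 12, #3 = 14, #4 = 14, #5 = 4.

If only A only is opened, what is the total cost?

Total cost: 468

Each fleet base is assigned to its cheapest site among the open ones.
{A}: #1→A 2·13=26, #2→A 3·12=36, #3→A 15·14=210, #4→A 8·14=112, #5→A 14·4=56. Service 440; fixed 28; total 468.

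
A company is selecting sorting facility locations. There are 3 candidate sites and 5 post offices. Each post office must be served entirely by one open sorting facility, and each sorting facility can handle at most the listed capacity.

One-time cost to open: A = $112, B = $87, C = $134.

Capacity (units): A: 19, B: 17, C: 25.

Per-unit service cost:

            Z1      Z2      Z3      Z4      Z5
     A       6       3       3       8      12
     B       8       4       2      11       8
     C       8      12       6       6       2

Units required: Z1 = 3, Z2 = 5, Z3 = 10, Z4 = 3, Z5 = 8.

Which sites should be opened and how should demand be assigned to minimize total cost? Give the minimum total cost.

Minimum total cost: 319

Open {B, C}: Z1→C 8·3=24, Z2→B 4·5=20, Z3→B 2·10=20, Z4→C 6·3=18, Z5→C 2·8=16.
Loads: B carries 15/17, C carries 14/25. Service 98; fixed 221; total 319.
Next best feasible plan costs 343.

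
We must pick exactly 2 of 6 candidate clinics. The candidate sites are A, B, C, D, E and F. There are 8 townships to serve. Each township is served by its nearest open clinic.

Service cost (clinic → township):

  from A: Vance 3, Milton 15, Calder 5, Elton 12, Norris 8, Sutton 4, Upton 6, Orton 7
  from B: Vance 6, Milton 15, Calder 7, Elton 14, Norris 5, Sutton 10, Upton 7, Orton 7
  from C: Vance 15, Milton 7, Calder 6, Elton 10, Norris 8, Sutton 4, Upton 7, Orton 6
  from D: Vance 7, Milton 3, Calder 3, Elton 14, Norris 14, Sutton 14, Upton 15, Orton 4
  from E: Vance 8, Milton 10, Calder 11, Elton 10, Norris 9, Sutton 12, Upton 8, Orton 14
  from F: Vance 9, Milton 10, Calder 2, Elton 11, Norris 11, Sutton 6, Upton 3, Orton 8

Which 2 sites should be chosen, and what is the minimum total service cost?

Choose A and D; total service cost 43.

With exactly 2 open, each township uses its cheapest among the chosen.
{A, D}: Vance→A 3, Milton→D 3, Calder→D 3, Elton→A 12, Norris→A 8, Sutton→A 4, Upton→A 6, Orton→D 4. Service cost 43.
{C, D}: service cost 46
{D, F}: service cost 47
Among all 15 size-2 choices, {A, D} is lowest.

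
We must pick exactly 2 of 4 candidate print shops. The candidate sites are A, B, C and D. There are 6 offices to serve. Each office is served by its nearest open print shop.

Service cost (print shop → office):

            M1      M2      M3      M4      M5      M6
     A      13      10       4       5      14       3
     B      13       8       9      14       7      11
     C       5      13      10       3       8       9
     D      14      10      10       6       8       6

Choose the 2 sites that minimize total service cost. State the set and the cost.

Choose A and C; total service cost 33.

With exactly 2 open, each office uses its cheapest among the chosen.
{A, C}: M1→C 5, M2→A 10, M3→A 4, M4→C 3, M5→C 8, M6→A 3. Service cost 33.
{A, B}: service cost 40
{B, C}: service cost 41
Among all 6 size-2 choices, {A, C} is lowest.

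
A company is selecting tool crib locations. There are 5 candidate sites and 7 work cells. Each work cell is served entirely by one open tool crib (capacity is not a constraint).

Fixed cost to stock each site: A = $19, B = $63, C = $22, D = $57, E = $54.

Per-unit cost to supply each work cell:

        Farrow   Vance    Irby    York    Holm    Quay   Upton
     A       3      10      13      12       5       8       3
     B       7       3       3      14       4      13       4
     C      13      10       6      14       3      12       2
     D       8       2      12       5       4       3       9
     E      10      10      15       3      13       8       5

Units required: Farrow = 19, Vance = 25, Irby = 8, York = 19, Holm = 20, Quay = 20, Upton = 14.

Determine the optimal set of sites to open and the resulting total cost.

For any fixed open set, each work cell goes to its cheapest open site; total = fixed + service.
{A, C, D}: Farrow→A 3·19=57, Vance→D 2·25=50, Irby→C 6·8=48, York→D 5·19=95, Holm→C 3·20=60, Quay→D 3·20=60, Upton→C 2·14=28. Service 398; fixed 98; total 496.
{A, C, D, E}: service 360 + fixed 152 = 512
{A, B, C, D}: Farrow→A 3·19=57, Vance→D 2·25=50, Irby→B 3·8=24, York→D 5·19=95, Holm→C 3·20=60, Quay→D 3·20=60, Upton→C 2·14=28. Service 374; fixed 161; total 535.
{A, B, C, D, E}: service 336 + fixed 215 = 551
No other subset beats 496.

Open A, C and D; minimum total cost 496.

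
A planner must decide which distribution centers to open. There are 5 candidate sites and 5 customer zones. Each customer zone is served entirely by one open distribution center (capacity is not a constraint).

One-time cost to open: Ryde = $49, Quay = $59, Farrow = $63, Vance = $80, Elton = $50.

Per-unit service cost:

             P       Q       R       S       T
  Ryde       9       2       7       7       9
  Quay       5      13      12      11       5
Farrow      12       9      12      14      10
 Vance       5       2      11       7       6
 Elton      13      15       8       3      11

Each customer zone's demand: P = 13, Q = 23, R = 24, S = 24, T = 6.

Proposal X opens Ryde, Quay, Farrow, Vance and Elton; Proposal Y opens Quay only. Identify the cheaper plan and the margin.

Proposal X: {Ryde, Quay, Farrow, Vance, Elton}: P→Quay 5·13=65, Q→Ryde 2·23=46, R→Ryde 7·24=168, S→Elton 3·24=72, T→Quay 5·6=30. Service 381; fixed 301; total 682.
Proposal Y: {Quay}: P→Quay 5·13=65, Q→Quay 13·23=299, R→Quay 12·24=288, S→Quay 11·24=264, T→Quay 5·6=30. Service 946; fixed 59; total 1005.
Difference: |682 − 1005| = 323.

Proposal X is cheaper by 323.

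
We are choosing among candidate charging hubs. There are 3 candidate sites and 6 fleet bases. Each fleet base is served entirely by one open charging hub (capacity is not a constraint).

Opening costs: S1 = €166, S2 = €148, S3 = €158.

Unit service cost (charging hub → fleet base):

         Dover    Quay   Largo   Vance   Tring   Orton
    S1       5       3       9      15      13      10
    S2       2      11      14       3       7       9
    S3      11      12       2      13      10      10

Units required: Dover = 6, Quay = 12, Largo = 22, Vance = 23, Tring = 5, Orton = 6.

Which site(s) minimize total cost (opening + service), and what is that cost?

Open S2 and S3; minimum total cost 652.

For any fixed open set, each fleet base goes to its cheapest open site; total = fixed + service.
{S2, S3}: Dover→S2 2·6=12, Quay→S2 11·12=132, Largo→S3 2·22=44, Vance→S2 3·23=69, Tring→S2 7·5=35, Orton→S2 9·6=54. Service 346; fixed 306; total 652.
{S1, S2}: service 404 + fixed 314 = 718
{S1, S2, S3}: service 250 + fixed 472 = 722
{S2}: Dover→S2 2·6=12, Quay→S2 11·12=132, Largo→S2 14·22=308, Vance→S2 3·23=69, Tring→S2 7·5=35, Orton→S2 9·6=54. Service 610; fixed 148; total 758.
No other subset beats 652.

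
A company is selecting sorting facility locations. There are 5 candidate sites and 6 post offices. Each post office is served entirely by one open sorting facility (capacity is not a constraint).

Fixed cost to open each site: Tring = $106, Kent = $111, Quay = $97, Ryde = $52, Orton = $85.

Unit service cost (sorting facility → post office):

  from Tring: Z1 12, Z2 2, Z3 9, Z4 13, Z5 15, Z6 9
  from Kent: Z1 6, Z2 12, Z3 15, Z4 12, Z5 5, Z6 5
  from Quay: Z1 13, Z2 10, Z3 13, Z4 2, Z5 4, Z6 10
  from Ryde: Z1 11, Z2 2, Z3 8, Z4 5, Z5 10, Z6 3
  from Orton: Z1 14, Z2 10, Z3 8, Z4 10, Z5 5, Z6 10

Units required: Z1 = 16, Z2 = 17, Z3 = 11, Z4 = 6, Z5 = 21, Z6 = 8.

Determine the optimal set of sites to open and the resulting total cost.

For any fixed open set, each post office goes to its cheapest open site; total = fixed + service.
{Kent, Ryde}: Z1→Kent 6·16=96, Z2→Ryde 2·17=34, Z3→Ryde 8·11=88, Z4→Ryde 5·6=30, Z5→Kent 5·21=105, Z6→Ryde 3·8=24. Service 377; fixed 163; total 540.
{Quay, Ryde}: Z1→Ryde 11·16=176, Z2→Ryde 2·17=34, Z3→Ryde 8·11=88, Z4→Quay 2·6=12, Z5→Quay 4·21=84, Z6→Ryde 3·8=24. Service 418; fixed 149; total 567.
{Ryde, Orton}: Z1→Ryde 11·16=176, Z2→Ryde 2·17=34, Z3→Ryde 8·11=88, Z4→Ryde 5·6=30, Z5→Orton 5·21=105, Z6→Ryde 3·8=24. Service 457; fixed 137; total 594.
{Tring, Kent, Quay, Ryde, Orton}: service 338 + fixed 451 = 789
No other subset beats 540.

Open Kent and Ryde; minimum total cost 540.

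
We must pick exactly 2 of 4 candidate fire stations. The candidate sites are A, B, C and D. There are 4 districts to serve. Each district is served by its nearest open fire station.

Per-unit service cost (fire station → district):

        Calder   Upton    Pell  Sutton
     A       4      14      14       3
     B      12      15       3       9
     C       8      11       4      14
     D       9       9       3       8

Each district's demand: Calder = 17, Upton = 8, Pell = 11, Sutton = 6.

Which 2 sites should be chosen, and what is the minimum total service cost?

Choose A and D; total service cost 191.

With exactly 2 open, each district uses its cheapest among the chosen.
{A, D}: Calder→A 4·17=68, Upton→D 9·8=72, Pell→D 3·11=33, Sutton→A 3·6=18. Service cost 191.
{A, C}: service cost 218
{A, B}: service cost 231
Among all 6 size-2 choices, {A, D} is lowest.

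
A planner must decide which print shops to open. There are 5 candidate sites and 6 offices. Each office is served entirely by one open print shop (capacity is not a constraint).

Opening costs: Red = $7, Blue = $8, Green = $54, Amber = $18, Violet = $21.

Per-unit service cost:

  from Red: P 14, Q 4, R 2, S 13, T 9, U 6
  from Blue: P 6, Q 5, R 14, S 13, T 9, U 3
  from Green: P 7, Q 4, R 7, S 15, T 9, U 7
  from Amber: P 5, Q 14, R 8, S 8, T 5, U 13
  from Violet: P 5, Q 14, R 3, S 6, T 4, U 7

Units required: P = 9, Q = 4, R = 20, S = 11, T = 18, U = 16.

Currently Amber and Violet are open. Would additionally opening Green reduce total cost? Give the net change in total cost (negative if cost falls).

Current service cost with {Amber, Violet}: 411.
Adding Green: each office re-picks its cheapest; new service cost 371, saving 40.
Extra fixed cost: 54. Net change = 54 − 40 = 14.
(Totals: 450 → 464.)

No — net change +14 (cost rises by 14).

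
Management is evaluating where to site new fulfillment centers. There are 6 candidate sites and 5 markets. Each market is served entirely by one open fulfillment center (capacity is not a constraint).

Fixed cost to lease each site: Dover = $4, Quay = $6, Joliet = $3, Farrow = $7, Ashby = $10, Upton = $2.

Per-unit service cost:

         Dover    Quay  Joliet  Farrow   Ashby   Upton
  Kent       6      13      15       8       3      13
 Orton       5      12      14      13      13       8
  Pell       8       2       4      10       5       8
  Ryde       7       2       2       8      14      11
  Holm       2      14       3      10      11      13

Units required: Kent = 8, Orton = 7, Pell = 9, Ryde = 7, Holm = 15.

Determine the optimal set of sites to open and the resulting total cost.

For any fixed open set, each market goes to its cheapest open site; total = fixed + service.
{Dover, Quay, Ashby}: Kent→Ashby 3·8=24, Orton→Dover 5·7=35, Pell→Quay 2·9=18, Ryde→Quay 2·7=14, Holm→Dover 2·15=30. Service 121; fixed 20; total 141.
{Dover, Quay, Ashby, Upton}: Kent→Ashby 3·8=24, Orton→Dover 5·7=35, Pell→Quay 2·9=18, Ryde→Quay 2·7=14, Holm→Dover 2·15=30. Service 121; fixed 22; total 143.
{Dover, Quay, Joliet, Ashby}: service 121 + fixed 23 = 144
{Dover, Quay, Joliet, Farrow, Ashby, Upton}: Kent→Ashby 3·8=24, Orton→Dover 5·7=35, Pell→Quay 2·9=18, Ryde→Quay 2·7=14, Holm→Dover 2·15=30. Service 121; fixed 32; total 153.
No other subset beats 141.

Open Dover, Quay and Ashby; minimum total cost 141.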